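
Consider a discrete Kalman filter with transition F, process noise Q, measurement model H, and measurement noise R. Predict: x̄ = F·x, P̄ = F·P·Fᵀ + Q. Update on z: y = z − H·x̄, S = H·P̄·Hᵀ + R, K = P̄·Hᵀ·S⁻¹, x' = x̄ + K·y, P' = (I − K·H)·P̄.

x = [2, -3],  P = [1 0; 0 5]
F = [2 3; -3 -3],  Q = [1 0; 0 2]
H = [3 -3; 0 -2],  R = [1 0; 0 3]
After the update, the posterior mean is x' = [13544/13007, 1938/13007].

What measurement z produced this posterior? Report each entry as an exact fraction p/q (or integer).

x̄ = F·x = [-5, 3]
P̄ = F·P·Fᵀ + Q = [50 -51; -51 56]
S = H·P̄·Hᵀ + R = [1873 642; 642 227]
K = P̄·Hᵀ·S⁻¹ = [3297/13007 -3480/13007; -963/13007 -3694/13007]
x' − x̄ = [78579/13007, -37083/13007] = K·y
y = (KᵀK)⁻¹·Kᵀ·(x' − x̄) = [27, 3]
z = y + H·x̄ = [27, 3] + [-24, -6] = [3, -3]

z = [3, -3]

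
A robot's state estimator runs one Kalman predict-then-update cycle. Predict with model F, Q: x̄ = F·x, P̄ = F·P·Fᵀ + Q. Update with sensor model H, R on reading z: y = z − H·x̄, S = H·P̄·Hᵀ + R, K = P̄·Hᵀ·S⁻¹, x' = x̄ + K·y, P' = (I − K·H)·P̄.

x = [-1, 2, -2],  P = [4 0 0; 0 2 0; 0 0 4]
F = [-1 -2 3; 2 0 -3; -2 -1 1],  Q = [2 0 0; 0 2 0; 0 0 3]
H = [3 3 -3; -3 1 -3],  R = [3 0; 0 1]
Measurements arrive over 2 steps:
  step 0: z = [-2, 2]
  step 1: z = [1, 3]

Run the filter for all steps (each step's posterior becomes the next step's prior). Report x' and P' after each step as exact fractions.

step 0: x̄ = F·x = [-9, 4, -2]
step 0: P̄ = F·P·Fᵀ + Q = [50 -44 24; -44 54 -28; 24 -28 25]
step 0: y = z − H·x̄ = [7, -35]
step 0: S = H·P̄·Hᵀ + R = [444 537; 537 1594]
step 0: K = P̄·Hᵀ·S⁻¹ = [18922/139789 -29702/139789; 12242/139789 19554/139789; -14901/139789 -10327/139789]
step 0: x' = x̄ + K·y = [-86077/139789, -39540/139789, -22440/139789]
step 0: P' = (I − K·H)·P̄ = [110506/139789 -288284/139789 -196700/139789; -288284/139789 873438/139789 572912/139789; -196700/139789 572912/139789 391113/139789]
step 1: x̄ = F·x = [97837/139789, -104834/139789, 14558/10753]
step 1: P̄ = F·P·Fᵀ + Q = [555973/139789 -920721/139789 16319/10753; -920721/139789 6602019/139789 -68743/10753; 16319/10753 -68743/10753 47214/10753]
step 1: y = z − H·x̄ = [728542/139789, 1385474/139789]
step 1: S = H·P̄·Hᵀ + R = [66059571/139789 36574572/139789; 36574572/139789 31974529/139789]
step 1: K = P̄·Hᵀ·S⁻¹ = [149315801/1846889125 -357081993/1846889125; 453414133/1846889125 177098631/1846889125; -2241598/1846889125 -192174886/1846889125]
step 1: x' = x̄ + K·y = [-293658147/369377825, 546652474/369377825, 116811406/369377825]
step 1: P' = (I − K·H)·P̄ = [955874593/1846889125 -2465109081/1846889125 -1658550289/1846889125; -2465109081/1846889125 7986899127/1846889125 5068375913/1846889125; -1658550289/1846889125 5068375913/1846889125 3412067222/1846889125]

step 0: x' = [-86077/139789, -39540/139789, -22440/139789], P' = [110506/139789 -288284/139789 -196700/139789; -288284/139789 873438/139789 572912/139789; -196700/139789 572912/139789 391113/139789]
step 1: x' = [-293658147/369377825, 546652474/369377825, 116811406/369377825], P' = [955874593/1846889125 -2465109081/1846889125 -1658550289/1846889125; -2465109081/1846889125 7986899127/1846889125 5068375913/1846889125; -1658550289/1846889125 5068375913/1846889125 3412067222/1846889125]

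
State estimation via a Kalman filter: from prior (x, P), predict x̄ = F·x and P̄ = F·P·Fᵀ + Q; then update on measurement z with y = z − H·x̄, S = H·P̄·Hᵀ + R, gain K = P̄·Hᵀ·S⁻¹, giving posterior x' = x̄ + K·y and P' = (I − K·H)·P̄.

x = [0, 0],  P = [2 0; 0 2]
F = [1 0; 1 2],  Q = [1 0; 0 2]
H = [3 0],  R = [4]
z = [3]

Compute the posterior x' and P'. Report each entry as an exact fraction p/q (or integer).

x̄ = F·x = [0, 0]
P̄ = F·P·Fᵀ + Q = [3 2; 2 12]
y = z − H·x̄ = [3]
S = H·P̄·Hᵀ + R = [31]
K = P̄·Hᵀ·S⁻¹ = [9/31; 6/31]
x' = x̄ + K·y = [27/31, 18/31]
P' = (I − K·H)·P̄ = [12/31 8/31; 8/31 336/31]

x' = [27/31, 18/31]
P' = [12/31 8/31; 8/31 336/31]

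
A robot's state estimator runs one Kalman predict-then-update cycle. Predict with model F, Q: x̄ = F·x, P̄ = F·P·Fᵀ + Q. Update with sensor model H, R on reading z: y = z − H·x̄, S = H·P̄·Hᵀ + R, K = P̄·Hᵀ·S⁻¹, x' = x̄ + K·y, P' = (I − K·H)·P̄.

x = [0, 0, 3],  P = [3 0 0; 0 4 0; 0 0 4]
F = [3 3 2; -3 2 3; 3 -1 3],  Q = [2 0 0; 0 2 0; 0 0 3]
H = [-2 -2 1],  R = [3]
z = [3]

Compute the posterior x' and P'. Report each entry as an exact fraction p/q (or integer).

x̄ = F·x = [6, 9, 9]
P̄ = F·P·Fᵀ + Q = [81 21 39; 21 81 1; 39 1 70]
y = z − H·x̄ = [24]
S = H·P̄·Hᵀ + R = [729]
K = P̄·Hᵀ·S⁻¹ = [-55/243; -203/729; -10/729]
x' = x̄ + K·y = [46/81, 563/243, 2107/243]
P' = (I − K·H)·P̄ = [3536/81 -6062/243 8927/243; -6062/243 17840/729 -1301/729; 8927/243 -1301/729 50930/729]

x' = [46/81, 563/243, 2107/243]
P' = [3536/81 -6062/243 8927/243; -6062/243 17840/729 -1301/729; 8927/243 -1301/729 50930/729]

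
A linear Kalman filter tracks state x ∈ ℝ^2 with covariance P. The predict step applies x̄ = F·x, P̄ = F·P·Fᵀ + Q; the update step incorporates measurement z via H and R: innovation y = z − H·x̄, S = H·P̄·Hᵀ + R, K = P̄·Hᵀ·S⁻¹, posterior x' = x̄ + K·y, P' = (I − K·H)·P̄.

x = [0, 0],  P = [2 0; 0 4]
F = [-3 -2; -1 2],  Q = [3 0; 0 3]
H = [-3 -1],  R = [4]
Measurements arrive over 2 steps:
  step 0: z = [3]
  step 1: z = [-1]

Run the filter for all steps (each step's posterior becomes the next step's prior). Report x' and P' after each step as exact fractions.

step 0: x' = [-303/298, 27/298], P' = [825/298 -2071/298; -2071/298 6177/298]
step 1: x' = [-4787/6446, 23431/6446], P' = [82997/6446 -238415/6446; -238415/6446 708109/6446]

step 0: x̄ = F·x = [0, 0]
step 0: P̄ = F·P·Fᵀ + Q = [37 -10; -10 21]
step 0: y = z − H·x̄ = [3]
step 0: S = H·P̄·Hᵀ + R = [298]
step 0: K = P̄·Hᵀ·S⁻¹ = [-101/298; 9/298]
step 0: x' = x̄ + K·y = [-303/298, 27/298]
step 0: P' = (I − K·H)·P̄ = [825/298 -2071/298; -2071/298 6177/298]
step 1: x̄ = F·x = [855/298, 357/298]
step 1: P̄ = F·P·Fᵀ + Q = [8175/298 -13949/298; -13949/298 34711/298]
step 1: y = z − H·x̄ = [1312/149]
step 1: S = H·P̄·Hᵀ + R = [12892/149]
step 1: K = P̄·Hᵀ·S⁻¹ = [-1322/3223; 892/3223]
step 1: x' = x̄ + K·y = [-4787/6446, 23431/6446]
step 1: P' = (I − K·H)·P̄ = [82997/6446 -238415/6446; -238415/6446 708109/6446]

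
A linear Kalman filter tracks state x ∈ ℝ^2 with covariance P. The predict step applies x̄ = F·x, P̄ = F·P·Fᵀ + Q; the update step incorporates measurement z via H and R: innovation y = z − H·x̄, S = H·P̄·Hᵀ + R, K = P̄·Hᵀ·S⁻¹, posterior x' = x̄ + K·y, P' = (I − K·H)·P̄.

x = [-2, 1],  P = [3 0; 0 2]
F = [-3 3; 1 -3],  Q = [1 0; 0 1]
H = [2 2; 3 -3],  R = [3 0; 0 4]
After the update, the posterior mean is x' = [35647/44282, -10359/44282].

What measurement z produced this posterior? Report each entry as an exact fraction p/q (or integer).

x̄ = F·x = [9, -5]
P̄ = F·P·Fᵀ + Q = [46 -27; -27 22]
S = H·P̄·Hᵀ + R = [59 144; 144 1102]
K = P̄·Hᵀ·S⁻¹ = [5170/22141 7449/44282; 5074/22141 -7233/44282]
x' − x̄ = [-362891/44282, 211051/44282] = K·y
y = (KᵀK)⁻¹·Kᵀ·(x' − x̄) = [-7, -39]
z = y + H·x̄ = [-7, -39] + [8, 42] = [1, 3]

z = [1, 3]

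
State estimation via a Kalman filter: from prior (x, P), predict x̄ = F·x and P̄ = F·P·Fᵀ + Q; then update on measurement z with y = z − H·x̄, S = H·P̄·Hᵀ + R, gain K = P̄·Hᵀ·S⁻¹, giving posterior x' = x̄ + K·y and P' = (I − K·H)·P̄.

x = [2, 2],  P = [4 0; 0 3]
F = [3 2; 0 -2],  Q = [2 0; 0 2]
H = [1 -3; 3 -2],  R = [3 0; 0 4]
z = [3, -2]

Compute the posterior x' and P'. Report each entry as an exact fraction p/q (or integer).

x̄ = F·x = [10, -4]
P̄ = F·P·Fᵀ + Q = [50 -12; -12 14]
y = z − H·x̄ = [-19, -40]
S = H·P̄·Hᵀ + R = [251 366; 366 654]
K = P̄·Hᵀ·S⁻¹ = [-1240/5033 2033/5033; -1982/5033 1850/15099]
x' = x̄ + K·y = [-7430/5033, -21422/15099]
P' = (I − K·H)·P̄ = [4548/5033 2756/5033; 2756/5033 8702/15099]

x' = [-7430/5033, -21422/15099]
P' = [4548/5033 2756/5033; 2756/5033 8702/15099]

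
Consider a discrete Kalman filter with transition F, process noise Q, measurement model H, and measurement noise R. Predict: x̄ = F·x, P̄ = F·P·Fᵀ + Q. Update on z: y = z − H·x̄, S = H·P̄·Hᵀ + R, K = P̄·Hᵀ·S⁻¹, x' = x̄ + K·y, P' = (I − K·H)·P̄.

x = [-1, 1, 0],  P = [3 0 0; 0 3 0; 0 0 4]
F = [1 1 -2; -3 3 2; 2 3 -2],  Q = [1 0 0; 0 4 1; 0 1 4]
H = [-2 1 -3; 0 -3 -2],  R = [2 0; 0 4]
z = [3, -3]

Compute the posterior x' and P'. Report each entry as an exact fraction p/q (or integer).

x̄ = F·x = [0, 6, 1]
P̄ = F·P·Fᵀ + Q = [23 -16 31; -16 74 -6; 31 -6 59]
y = z − H·x̄ = [0, 17]
S = H·P̄·Hᵀ + R = [1171 118; 118 834]
K = P̄·Hᵀ·S⁻¹ = [-63809/481345 948/481345; 64098/481345 -130271/481345; -19253/96269 -8819/96269]
x' = x̄ + K·y = [16116/481345, 673463/481345, -53654/96269]
P' = (I − K·H)·P̄ = [1193812/481345 409876/481345 -123342/96269; 409876/481345 314468/481345 -42232/96269; -123342/96269 -42232/96269 80986/96269]

x' = [16116/481345, 673463/481345, -53654/96269]
P' = [1193812/481345 409876/481345 -123342/96269; 409876/481345 314468/481345 -42232/96269; -123342/96269 -42232/96269 80986/96269]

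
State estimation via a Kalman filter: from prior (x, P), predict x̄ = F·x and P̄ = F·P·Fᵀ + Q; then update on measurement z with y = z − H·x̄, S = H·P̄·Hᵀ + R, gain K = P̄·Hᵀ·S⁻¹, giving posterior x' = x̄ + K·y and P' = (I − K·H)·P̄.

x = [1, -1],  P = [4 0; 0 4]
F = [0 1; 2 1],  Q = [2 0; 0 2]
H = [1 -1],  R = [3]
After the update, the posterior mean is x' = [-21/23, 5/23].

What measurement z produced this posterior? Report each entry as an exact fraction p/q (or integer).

x̄ = F·x = [-1, 1]
P̄ = F·P·Fᵀ + Q = [6 4; 4 22]
S = H·P̄·Hᵀ + R = [23]
K = P̄·Hᵀ·S⁻¹ = [2/23; -18/23]
x' − x̄ = [2/23, -18/23] = K·y
y = (KᵀK)⁻¹·Kᵀ·(x' − x̄) = [1]
z = y + H·x̄ = [1] + [-2] = [-1]

z = [-1]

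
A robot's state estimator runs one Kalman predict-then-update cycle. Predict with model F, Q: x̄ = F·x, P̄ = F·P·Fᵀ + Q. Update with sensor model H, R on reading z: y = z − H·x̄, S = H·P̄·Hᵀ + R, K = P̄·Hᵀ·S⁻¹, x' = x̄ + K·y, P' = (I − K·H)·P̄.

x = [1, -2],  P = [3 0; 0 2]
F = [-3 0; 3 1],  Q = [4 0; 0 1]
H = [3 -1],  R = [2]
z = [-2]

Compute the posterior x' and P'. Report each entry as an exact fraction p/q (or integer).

x̄ = F·x = [-3, 1]
P̄ = F·P·Fᵀ + Q = [31 -27; -27 30]
y = z − H·x̄ = [8]
S = H·P̄·Hᵀ + R = [473]
K = P̄·Hᵀ·S⁻¹ = [120/473; -111/473]
x' = x̄ + K·y = [-459/473, -415/473]
P' = (I − K·H)·P̄ = [263/473 549/473; 549/473 1869/473]

x' = [-459/473, -415/473]
P' = [263/473 549/473; 549/473 1869/473]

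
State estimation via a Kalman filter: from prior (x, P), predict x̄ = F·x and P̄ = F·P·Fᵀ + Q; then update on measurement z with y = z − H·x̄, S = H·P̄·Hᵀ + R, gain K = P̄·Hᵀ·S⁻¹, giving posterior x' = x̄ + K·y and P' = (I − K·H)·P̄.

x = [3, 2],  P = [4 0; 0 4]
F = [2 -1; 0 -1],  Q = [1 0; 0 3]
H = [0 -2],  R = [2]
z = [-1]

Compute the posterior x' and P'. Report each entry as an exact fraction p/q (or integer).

x' = [16/3, 1/3]
P' = [283/15 4/15; 4/15 7/15]

x̄ = F·x = [4, -2]
P̄ = F·P·Fᵀ + Q = [21 4; 4 7]
y = z − H·x̄ = [-5]
S = H·P̄·Hᵀ + R = [30]
K = P̄·Hᵀ·S⁻¹ = [-4/15; -7/15]
x' = x̄ + K·y = [16/3, 1/3]
P' = (I − K·H)·P̄ = [283/15 4/15; 4/15 7/15]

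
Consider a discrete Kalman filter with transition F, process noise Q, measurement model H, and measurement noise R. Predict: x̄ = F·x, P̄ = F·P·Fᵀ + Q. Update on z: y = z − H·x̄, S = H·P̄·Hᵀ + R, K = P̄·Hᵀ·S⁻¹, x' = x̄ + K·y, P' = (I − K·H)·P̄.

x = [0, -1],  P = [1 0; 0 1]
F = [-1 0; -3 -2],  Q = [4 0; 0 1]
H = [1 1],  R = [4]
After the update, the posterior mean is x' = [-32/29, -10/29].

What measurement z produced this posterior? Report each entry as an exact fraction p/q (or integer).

z = [-2]

x̄ = F·x = [0, 2]
P̄ = F·P·Fᵀ + Q = [5 3; 3 14]
S = H·P̄·Hᵀ + R = [29]
K = P̄·Hᵀ·S⁻¹ = [8/29; 17/29]
x' − x̄ = [-32/29, -68/29] = K·y
y = (KᵀK)⁻¹·Kᵀ·(x' − x̄) = [-4]
z = y + H·x̄ = [-4] + [2] = [-2]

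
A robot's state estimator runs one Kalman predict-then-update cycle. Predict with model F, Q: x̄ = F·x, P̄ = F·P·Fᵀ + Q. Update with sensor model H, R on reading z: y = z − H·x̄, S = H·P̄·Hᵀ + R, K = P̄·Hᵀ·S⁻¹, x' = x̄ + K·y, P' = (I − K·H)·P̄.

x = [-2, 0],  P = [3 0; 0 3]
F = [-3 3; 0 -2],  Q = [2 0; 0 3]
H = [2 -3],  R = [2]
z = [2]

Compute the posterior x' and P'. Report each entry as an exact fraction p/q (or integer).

x̄ = F·x = [6, 0]
P̄ = F·P·Fᵀ + Q = [56 -18; -18 15]
y = z − H·x̄ = [-10]
S = H·P̄·Hᵀ + R = [577]
K = P̄·Hᵀ·S⁻¹ = [166/577; -81/577]
x' = x̄ + K·y = [1802/577, 810/577]
P' = (I − K·H)·P̄ = [4756/577 3060/577; 3060/577 2094/577]

x' = [1802/577, 810/577]
P' = [4756/577 3060/577; 3060/577 2094/577]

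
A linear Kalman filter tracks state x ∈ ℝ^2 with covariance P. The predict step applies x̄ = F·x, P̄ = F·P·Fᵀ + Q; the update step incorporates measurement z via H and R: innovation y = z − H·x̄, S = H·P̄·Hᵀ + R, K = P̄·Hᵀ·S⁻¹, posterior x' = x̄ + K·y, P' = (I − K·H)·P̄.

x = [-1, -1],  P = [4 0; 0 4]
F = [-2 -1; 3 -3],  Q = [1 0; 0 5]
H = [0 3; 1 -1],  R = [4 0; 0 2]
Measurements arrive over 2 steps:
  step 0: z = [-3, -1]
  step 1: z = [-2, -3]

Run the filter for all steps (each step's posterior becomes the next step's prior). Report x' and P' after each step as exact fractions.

step 0: x' = [-21180/15139, -13219/15139], P' = [32574/15139 5796/15139; 5796/15139 6508/15139]
step 1: x' = [-48398855/27896127, -5786638/27896127], P' = [47107094/27896127 7041940/27896127; 7041940/27896127 10895036/27896127]

step 0: x̄ = F·x = [3, 0]
step 0: P̄ = F·P·Fᵀ + Q = [21 -12; -12 77]
step 0: y = z − H·x̄ = [-3, -4]
step 0: S = H·P̄·Hᵀ + R = [697 -267; -267 124]
step 0: K = P̄·Hᵀ·S⁻¹ = [4347/15139 13389/15139; 4881/15139 -356/15139]
step 0: x' = x̄ + K·y = [-21180/15139, -13219/15139]
step 0: P' = (I − K·H)·P̄ = [32574/15139 5796/15139; 5796/15139 6508/15139]
step 1: x̄ = F·x = [55579/15139, -23883/15139]
step 1: P̄ = F·P·Fᵀ + Q = [175127/15139 -158532/15139; -158532/15139 323105/15139]
step 1: y = z − H·x̄ = [41371/15139, -124879/15139]
step 1: S = H·P̄·Hᵀ + R = [2968501/15139 -1444911/15139; -1444911/15139 845574/15139]
step 1: K = P̄·Hᵀ·S⁻¹ = [1760485/9298709 20032577/27896127; 2723759/9298709 -1926548/27896127]
step 1: x' = x̄ + K·y = [-48398855/27896127, -5786638/27896127]
step 1: P' = (I − K·H)·P̄ = [47107094/27896127 7041940/27896127; 7041940/27896127 10895036/27896127]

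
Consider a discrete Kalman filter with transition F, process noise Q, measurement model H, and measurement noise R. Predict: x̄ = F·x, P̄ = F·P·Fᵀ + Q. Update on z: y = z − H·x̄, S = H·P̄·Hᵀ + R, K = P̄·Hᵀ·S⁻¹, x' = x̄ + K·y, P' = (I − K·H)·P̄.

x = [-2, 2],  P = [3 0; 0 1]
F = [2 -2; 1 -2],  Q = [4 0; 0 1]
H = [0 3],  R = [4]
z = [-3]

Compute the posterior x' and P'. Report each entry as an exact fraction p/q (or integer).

x' = [-79/38, -24/19]
P' = [155/19 10/19; 10/19 8/19]

x̄ = F·x = [-8, -6]
P̄ = F·P·Fᵀ + Q = [20 10; 10 8]
y = z − H·x̄ = [15]
S = H·P̄·Hᵀ + R = [76]
K = P̄·Hᵀ·S⁻¹ = [15/38; 6/19]
x' = x̄ + K·y = [-79/38, -24/19]
P' = (I − K·H)·P̄ = [155/19 10/19; 10/19 8/19]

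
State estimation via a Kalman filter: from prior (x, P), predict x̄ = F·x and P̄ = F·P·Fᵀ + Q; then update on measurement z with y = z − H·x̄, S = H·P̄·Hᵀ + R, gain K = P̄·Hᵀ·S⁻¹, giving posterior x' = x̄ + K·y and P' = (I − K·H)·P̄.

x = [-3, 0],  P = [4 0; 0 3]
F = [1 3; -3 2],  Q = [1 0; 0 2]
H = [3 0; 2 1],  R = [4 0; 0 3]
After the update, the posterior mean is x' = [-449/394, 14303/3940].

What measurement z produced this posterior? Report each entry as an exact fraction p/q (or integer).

x̄ = F·x = [-3, 9]
P̄ = F·P·Fᵀ + Q = [32 6; 6 50]
S = H·P̄·Hᵀ + R = [292 210; 210 205]
K = P̄·Hᵀ·S⁻¹ = [249/788 7/394; -933/1576 3581/3940]
x' − x̄ = [733/394, -21157/3940] = K·y
y = (KᵀK)⁻¹·Kᵀ·(x' − x̄) = [6, -2]
z = y + H·x̄ = [6, -2] + [-9, 3] = [-3, 1]

z = [-3, 1]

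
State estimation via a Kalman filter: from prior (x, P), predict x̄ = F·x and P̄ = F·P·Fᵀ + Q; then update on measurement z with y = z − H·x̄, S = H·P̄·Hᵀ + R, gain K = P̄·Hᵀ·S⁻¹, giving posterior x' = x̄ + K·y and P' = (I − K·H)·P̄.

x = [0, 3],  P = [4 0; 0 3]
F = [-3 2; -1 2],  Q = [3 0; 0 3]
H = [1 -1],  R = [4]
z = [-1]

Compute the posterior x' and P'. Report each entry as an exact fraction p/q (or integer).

x̄ = F·x = [6, 6]
P̄ = F·P·Fᵀ + Q = [51 24; 24 19]
y = z − H·x̄ = [-1]
S = H·P̄·Hᵀ + R = [26]
K = P̄·Hᵀ·S⁻¹ = [27/26; 5/26]
x' = x̄ + K·y = [129/26, 151/26]
P' = (I − K·H)·P̄ = [597/26 489/26; 489/26 469/26]

x' = [129/26, 151/26]
P' = [597/26 489/26; 489/26 469/26]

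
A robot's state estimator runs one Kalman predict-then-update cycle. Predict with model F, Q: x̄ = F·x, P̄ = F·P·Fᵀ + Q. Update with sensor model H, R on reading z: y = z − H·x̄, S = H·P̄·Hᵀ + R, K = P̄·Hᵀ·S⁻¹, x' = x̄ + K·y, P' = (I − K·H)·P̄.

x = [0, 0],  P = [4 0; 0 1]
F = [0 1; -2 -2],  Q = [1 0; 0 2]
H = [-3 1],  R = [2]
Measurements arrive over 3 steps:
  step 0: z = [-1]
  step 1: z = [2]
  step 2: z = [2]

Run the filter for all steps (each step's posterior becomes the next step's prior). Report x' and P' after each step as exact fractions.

step 0: x' = [4/27, -14/27], P' = [22/27 58/27; 58/27 202/27]
step 1: x' = [-3090/6649, 4044/6649], P' = [2436/6649 4894/6649; 4894/6649 20630/6649]
step 2: x' = [-114654/709811, 1020984/709811], P' = [256356/709811 503298/709811; 503298/709811 2105610/709811]

step 0: x̄ = F·x = [0, 0]
step 0: P̄ = F·P·Fᵀ + Q = [2 -2; -2 22]
step 0: y = z − H·x̄ = [-1]
step 0: S = H·P̄·Hᵀ + R = [54]
step 0: K = P̄·Hᵀ·S⁻¹ = [-4/27; 14/27]
step 0: x' = x̄ + K·y = [4/27, -14/27]
step 0: P' = (I − K·H)·P̄ = [22/27 58/27; 58/27 202/27]
step 1: x̄ = F·x = [-14/27, 20/27]
step 1: P̄ = F·P·Fᵀ + Q = [229/27 -520/27; -520/27 1414/27]
step 1: y = z − H·x̄ = [-8/27]
step 1: S = H·P̄·Hᵀ + R = [6649/27]
step 1: K = P̄·Hᵀ·S⁻¹ = [-1207/6649; 2974/6649]
step 1: x' = x̄ + K·y = [-3090/6649, 4044/6649]
step 1: P' = (I − K·H)·P̄ = [2436/6649 4894/6649; 4894/6649 20630/6649]
step 2: x̄ = F·x = [4044/6649, -1908/6649]
step 2: P̄ = F·P·Fᵀ + Q = [27279/6649 -51048/6649; -51048/6649 144714/6649]
step 2: y = z − H·x̄ = [27338/6649]
step 2: S = H·P̄·Hᵀ + R = [709811/6649]
step 2: K = P̄·Hᵀ·S⁻¹ = [-132885/709811; 297858/709811]
step 2: x' = x̄ + K·y = [-114654/709811, 1020984/709811]
step 2: P' = (I − K·H)·P̄ = [256356/709811 503298/709811; 503298/709811 2105610/709811]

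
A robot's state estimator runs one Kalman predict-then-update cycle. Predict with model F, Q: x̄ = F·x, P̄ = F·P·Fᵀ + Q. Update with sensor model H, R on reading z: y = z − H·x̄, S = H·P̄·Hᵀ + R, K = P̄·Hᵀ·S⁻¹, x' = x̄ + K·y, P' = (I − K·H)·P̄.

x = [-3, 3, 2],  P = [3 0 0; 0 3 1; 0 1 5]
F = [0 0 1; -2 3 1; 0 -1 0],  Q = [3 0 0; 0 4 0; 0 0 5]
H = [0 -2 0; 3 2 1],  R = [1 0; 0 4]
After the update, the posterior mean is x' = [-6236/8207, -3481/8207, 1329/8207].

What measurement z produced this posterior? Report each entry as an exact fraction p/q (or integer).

z = [1, -3]

x̄ = F·x = [2, 17, -3]
P̄ = F·P·Fᵀ + Q = [8 8 -1; 8 54 -10; -1 -10 8]
S = H·P̄·Hᵀ + R = [217 -244; -244 350]
K = P̄·Hᵀ·S⁻¹ = [1958/8207 4559/16414; -4016/8207 61/8207; 1670/8207 1625/16414]
x' − x̄ = [-22650/8207, -143000/8207, 25950/8207] = K·y
y = (KᵀK)⁻¹·Kᵀ·(x' − x̄) = [35, -40]
z = y + H·x̄ = [35, -40] + [-34, 37] = [1, -3]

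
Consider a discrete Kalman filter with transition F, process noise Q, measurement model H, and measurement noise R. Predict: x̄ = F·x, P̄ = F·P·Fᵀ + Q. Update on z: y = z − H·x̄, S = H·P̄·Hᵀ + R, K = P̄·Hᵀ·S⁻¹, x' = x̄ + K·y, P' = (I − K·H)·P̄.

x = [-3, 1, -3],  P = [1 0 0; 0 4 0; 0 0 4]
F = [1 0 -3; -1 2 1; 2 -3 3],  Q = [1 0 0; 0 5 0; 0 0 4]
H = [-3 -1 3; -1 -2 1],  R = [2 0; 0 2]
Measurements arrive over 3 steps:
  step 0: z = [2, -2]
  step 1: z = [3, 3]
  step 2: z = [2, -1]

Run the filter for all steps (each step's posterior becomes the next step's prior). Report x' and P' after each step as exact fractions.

step 0: x̄ = F·x = [6, 2, -18]
step 0: P̄ = F·P·Fᵀ + Q = [38 -13 -34; -13 26 -14; -34 -14 80]
step 0: y = z − H·x̄ = [76, 26]
step 0: S = H·P̄·Hᵀ + R = [1708 617; 617 296]
step 0: K = P̄·Hᵀ·S⁻¹ = [-31706/124879 46683/124879; 24117/124879 -72631/124879; 17762/124879 22884/124879]
step 0: x' = x̄ + K·y = [-446624/124879, 194244/124879, -302926/124879]
step 0: P' = (I − K·H)·P̄ = [456502/124879 -68702/124879 412464/124879; -68702/124879 96804/124879 -20356/124879; 412464/124879 -20356/124879 417520/124879]
step 1: x̄ = F·x = [462154/124879, 532186/124879, -2384758/124879]
step 1: P̄ = F·P·Fᵀ + Q = [1864277/124879 -74474/124879 -4059166/124879; -74474/124879 1254089/124879 -1195714/124879; -4059166/124879 -1195714/124879 13094840/124879]
step 1: y = z − H·x̄ = [9447559/124879, 4285921/124879]
step 1: S = H·P̄·Hᵀ + R = [215928328/124879 79589205/124879; 79589205/124879 32828523/124879]
step 1: K = P̄·Hᵀ·S⁻¹ = [-323890370/2013059387 1293427885/6039178161; 366399059/2013059387 -1110852407/2013059387; 461967218/2013059387 235634948/6039178161]
step 1: x' = x̄ + K·y = [-6769433309/6039178161, -1826783596/2013059387, -2391739336/6039178161]
step 1: P' = (I − K·H)·P̄ = [12276225218/6039178161 -646927302/2013059387 10981517176/6039178161; -646927302/2013059387 1479582512/2013059387 90532908/2013059387; 10981517176/6039178161 90532908/2013059387 11995984520/6039178161]
step 2: x̄ = F·x = [405784699/6039178161, -6583007603/6039178161, -4273032262/6039178161]
step 2: P̄ = F·P·Fᵀ + Q = [60390161003/6039178161 -9849266230/6039178161 -108089227538/6039178161; -9849266230/6039178161 59109578855/6039178161 -38949176438/6039178161; -108089227538/6039178161 -38949176438/6039178161 371353013972/6039178161]
step 2: y = z − H·x̄ = [19531799602/6039178161, -14526376406/6039178161]
step 2: S = H·P̄·Hᵀ + R = [6077082066884/6039178161 2265683419319/6039178161; 2265683419319/6039178161 1012837942625/6039178161]
step 2: K = P̄·Hᵀ·S⁻¹ = [-27298569129626/169191554540899 36212556400483/169191554540899; 30714355627947/169191554540899 -93316160876551/169191554540899; 38661508964906/169191554540899 6617625054512/169191554540899]
step 2: x' = x̄ + K·y = [-164024315249109/169191554540899, 139367146380023/169191554540899, -10591215617118/169191554540899]
step 2: P' = (I − K·H)·P̄ = [343817068466682/169191554540899 -54374495332430/169191554540899 307493190602788/169191554540899; -54374495332430/169191554540899 124265135303040/169191554540899 7523453520548/169191554540899; 307493190602788/169191554540899 7523453520548/169191554540899 335775347752908/169191554540899]

step 0: x' = [-446624/124879, 194244/124879, -302926/124879], P' = [456502/124879 -68702/124879 412464/124879; -68702/124879 96804/124879 -20356/124879; 412464/124879 -20356/124879 417520/124879]
step 1: x' = [-6769433309/6039178161, -1826783596/2013059387, -2391739336/6039178161], P' = [12276225218/6039178161 -646927302/2013059387 10981517176/6039178161; -646927302/2013059387 1479582512/2013059387 90532908/2013059387; 10981517176/6039178161 90532908/2013059387 11995984520/6039178161]
step 2: x' = [-164024315249109/169191554540899, 139367146380023/169191554540899, -10591215617118/169191554540899], P' = [343817068466682/169191554540899 -54374495332430/169191554540899 307493190602788/169191554540899; -54374495332430/169191554540899 124265135303040/169191554540899 7523453520548/169191554540899; 307493190602788/169191554540899 7523453520548/169191554540899 335775347752908/169191554540899]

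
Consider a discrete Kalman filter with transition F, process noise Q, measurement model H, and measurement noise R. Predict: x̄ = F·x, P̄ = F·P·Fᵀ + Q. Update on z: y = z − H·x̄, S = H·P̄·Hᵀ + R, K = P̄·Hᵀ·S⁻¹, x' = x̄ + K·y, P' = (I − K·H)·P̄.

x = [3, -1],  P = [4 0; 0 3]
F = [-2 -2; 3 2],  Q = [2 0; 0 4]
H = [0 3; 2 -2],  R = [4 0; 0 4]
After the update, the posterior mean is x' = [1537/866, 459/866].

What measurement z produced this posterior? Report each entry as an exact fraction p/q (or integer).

z = [2, 3]

x̄ = F·x = [-4, 7]
P̄ = F·P·Fᵀ + Q = [30 -36; -36 52]
S = H·P̄·Hᵀ + R = [472 -528; -528 620]
K = P̄·Hᵀ·S⁻¹ = [171/866 165/433; 237/866 -22/433]
x' − x̄ = [5001/866, -5603/866] = K·y
y = (KᵀK)⁻¹·Kᵀ·(x' − x̄) = [-19, 25]
z = y + H·x̄ = [-19, 25] + [21, -22] = [2, 3]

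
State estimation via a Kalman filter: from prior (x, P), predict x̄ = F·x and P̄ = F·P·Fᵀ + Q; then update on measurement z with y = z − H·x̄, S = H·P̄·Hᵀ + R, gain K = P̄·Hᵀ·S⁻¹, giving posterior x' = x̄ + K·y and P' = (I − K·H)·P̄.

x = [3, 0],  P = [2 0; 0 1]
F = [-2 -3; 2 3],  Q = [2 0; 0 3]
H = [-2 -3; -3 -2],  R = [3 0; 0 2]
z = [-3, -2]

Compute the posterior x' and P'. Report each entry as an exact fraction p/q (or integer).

x' = [-146/421, 3361/2526]
P' = [474/421 -472/421; -472/421 3305/2526]

x̄ = F·x = [-6, 6]
P̄ = F·P·Fᵀ + Q = [19 -17; -17 20]
y = z − H·x̄ = [3, -8]
S = H·P̄·Hᵀ + R = [55 13; 13 49]
K = P̄·Hᵀ·S⁻¹ = [156/421 -239/421; -1417/2526 943/2526]
x' = x̄ + K·y = [-146/421, 3361/2526]
P' = (I − K·H)·P̄ = [474/421 -472/421; -472/421 3305/2526]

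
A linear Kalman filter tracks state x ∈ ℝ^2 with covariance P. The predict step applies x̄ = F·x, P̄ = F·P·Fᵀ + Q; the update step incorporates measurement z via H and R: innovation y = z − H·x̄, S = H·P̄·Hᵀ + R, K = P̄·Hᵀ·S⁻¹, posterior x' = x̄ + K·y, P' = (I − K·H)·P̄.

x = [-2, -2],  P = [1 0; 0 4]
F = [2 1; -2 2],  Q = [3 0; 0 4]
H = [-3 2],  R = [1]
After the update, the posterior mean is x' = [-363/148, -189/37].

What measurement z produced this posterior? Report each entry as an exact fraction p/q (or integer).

z = [-3]

x̄ = F·x = [-6, 0]
P̄ = F·P·Fᵀ + Q = [11 4; 4 24]
S = H·P̄·Hᵀ + R = [148]
K = P̄·Hᵀ·S⁻¹ = [-25/148; 9/37]
x' − x̄ = [525/148, -189/37] = K·y
y = (KᵀK)⁻¹·Kᵀ·(x' − x̄) = [-21]
z = y + H·x̄ = [-21] + [18] = [-3]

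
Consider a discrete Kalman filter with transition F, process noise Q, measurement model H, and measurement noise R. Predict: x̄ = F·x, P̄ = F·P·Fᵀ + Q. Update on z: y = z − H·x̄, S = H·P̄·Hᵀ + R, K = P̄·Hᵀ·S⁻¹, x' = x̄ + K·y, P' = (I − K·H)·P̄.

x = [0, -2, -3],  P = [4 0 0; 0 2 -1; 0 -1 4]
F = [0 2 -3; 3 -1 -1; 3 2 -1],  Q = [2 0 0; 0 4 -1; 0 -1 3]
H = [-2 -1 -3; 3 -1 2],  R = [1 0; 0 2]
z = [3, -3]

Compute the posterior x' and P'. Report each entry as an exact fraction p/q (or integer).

x' = [864847/329215, 1063336/329215, -1259088/329215]
P' = [1128518/329215 998654/329215 -1092537/329215; 998654/329215 1155472/329215 -1014851/329215; -1092537/329215 -1014851/329215 1095963/329215]

x̄ = F·x = [5, 5, -1]
P̄ = F·P·Fᵀ + Q = [58 7 28; 7 44 36; 28 36 55]
y = z − H·x̄ = [15, -11]
S = H·P̄·Hᵀ + R = [1352 -969; -969 938]
K = P̄·Hᵀ·S⁻¹ = [21921/329215 100913/329215; -108227/329215 -94606/329215; -87964/329215 -35417/329215]
x' = x̄ + K·y = [864847/329215, 1063336/329215, -1259088/329215]
P' = (I − K·H)·P̄ = [1128518/329215 998654/329215 -1092537/329215; 998654/329215 1155472/329215 -1014851/329215; -1092537/329215 -1014851/329215 1095963/329215]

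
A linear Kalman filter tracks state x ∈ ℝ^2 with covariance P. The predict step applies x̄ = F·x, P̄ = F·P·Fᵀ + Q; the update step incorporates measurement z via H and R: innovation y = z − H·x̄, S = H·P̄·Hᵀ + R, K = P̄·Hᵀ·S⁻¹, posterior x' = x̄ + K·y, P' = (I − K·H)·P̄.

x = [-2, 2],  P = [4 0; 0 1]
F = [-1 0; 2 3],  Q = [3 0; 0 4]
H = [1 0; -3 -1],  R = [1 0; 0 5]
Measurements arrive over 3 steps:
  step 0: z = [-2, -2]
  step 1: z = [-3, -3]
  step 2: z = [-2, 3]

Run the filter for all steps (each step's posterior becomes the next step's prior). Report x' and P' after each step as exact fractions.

step 0: x̄ = F·x = [2, 2]
step 0: P̄ = F·P·Fᵀ + Q = [7 -8; -8 29]
step 0: y = z − H·x̄ = [-4, 6]
step 0: S = H·P̄·Hᵀ + R = [8 -13; -13 49]
step 0: K = P̄·Hᵀ·S⁻¹ = [174/223 -13/223; -457/223 -144/223]
step 0: x' = x̄ + K·y = [-328/223, 1410/223]
step 0: P' = (I − K·H)·P̄ = [174/223 -457/223; -457/223 2091/223]
step 1: x̄ = F·x = [328/223, 3574/223]
step 1: P̄ = F·P·Fᵀ + Q = [843/223 1023/223; 1023/223 14923/223]
step 1: y = z − H·x̄ = [-997/223, 3889/223]
step 1: S = H·P̄·Hᵀ + R = [1066/223 -3552/223; -3552/223 29763/223]
step 1: K = P̄·Hᵀ·S⁻¹ = [6215/9522 -592/14283; -50015/28566 -34856/42849]
step 1: x' = x̄ + K·y = [-61991/28566, 828563/85698]
step 1: P' = (I − K·H)·P̄ = [6215/9522 -50015/28566; -50015/28566 798695/85698]
step 2: x̄ = F·x = [61991/28566, 704581/28566]
step 2: P̄ = F·P·Fᵀ + Q = [34781/9522 37585/9522; 37585/9522 661583/9522]
step 2: y = z − H·x̄ = [-119123/28566, 488126/14283]
step 2: S = H·P̄·Hᵀ + R = [44303/9522 -70964/4761; -70964/4761 623866/4761]
step 2: K = P̄·Hᵀ·S⁻¹ = [1221057/1844923 -70964/1844923; -3308351/1844923 -3042547/3689846]
step 2: x' = x̄ + K·y = [-3513481/1844923, 21933637/5534769]
step 2: P' = (I − K·H)·P̄ = [1221057/1844923 -3308351/1844923; -3308351/1844923 35062841/3689846]

step 0: x' = [-328/223, 1410/223], P' = [174/223 -457/223; -457/223 2091/223]
step 1: x' = [-61991/28566, 828563/85698], P' = [6215/9522 -50015/28566; -50015/28566 798695/85698]
step 2: x' = [-3513481/1844923, 21933637/5534769], P' = [1221057/1844923 -3308351/1844923; -3308351/1844923 35062841/3689846]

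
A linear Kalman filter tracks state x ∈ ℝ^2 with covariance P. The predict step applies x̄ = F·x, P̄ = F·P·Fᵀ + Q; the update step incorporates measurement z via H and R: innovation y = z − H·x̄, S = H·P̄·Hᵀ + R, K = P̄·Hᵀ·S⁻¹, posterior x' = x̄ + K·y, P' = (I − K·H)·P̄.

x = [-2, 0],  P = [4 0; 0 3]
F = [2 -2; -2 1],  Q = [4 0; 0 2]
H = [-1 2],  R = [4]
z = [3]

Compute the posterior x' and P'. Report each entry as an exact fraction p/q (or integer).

x̄ = F·x = [-4, 4]
P̄ = F·P·Fᵀ + Q = [32 -22; -22 21]
y = z − H·x̄ = [-9]
S = H·P̄·Hᵀ + R = [208]
K = P̄·Hᵀ·S⁻¹ = [-19/52; 4/13]
x' = x̄ + K·y = [-37/52, 16/13]
P' = (I − K·H)·P̄ = [55/13 18/13; 18/13 17/13]

x' = [-37/52, 16/13]
P' = [55/13 18/13; 18/13 17/13]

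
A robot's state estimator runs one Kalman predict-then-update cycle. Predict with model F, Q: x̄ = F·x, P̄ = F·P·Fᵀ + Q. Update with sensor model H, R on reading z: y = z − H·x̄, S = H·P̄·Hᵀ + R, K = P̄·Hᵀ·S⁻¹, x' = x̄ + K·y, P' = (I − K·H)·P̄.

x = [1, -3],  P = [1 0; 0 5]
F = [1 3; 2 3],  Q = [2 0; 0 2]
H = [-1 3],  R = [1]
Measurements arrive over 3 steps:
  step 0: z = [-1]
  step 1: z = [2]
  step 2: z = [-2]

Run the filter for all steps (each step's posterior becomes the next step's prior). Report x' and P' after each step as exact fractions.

step 0: x' = [-346/113, -155/113], P' = [2199/226 382/113; 382/113 145/113]
step 1: x' = [-6731/38667, 7631/12889], P' = [576746/116001 22539/12889; 22539/12889 9335/12889]
step 2: x' = [11907265/32050271, -17216722/32050271], P' = [156911858/32050271 55111909/32050271; 55111909/32050271 22854874/32050271]

step 0: x̄ = F·x = [-8, -7]
step 0: P̄ = F·P·Fᵀ + Q = [48 47; 47 51]
step 0: y = z − H·x̄ = [12]
step 0: S = H·P̄·Hᵀ + R = [226]
step 0: K = P̄·Hᵀ·S⁻¹ = [93/226; 53/113]
step 0: x' = x̄ + K·y = [-346/113, -155/113]
step 0: P' = (I − K·H)·P̄ = [2199/226 382/113; 382/113 145/113]
step 1: x̄ = F·x = [-811/113, -1157/113]
step 1: P̄ = F·P·Fᵀ + Q = [9845/226 6942/113; 6942/113 10513/113]
step 1: y = z − H·x̄ = [2886/113]
step 1: S = H·P̄·Hᵀ + R = [116001/226]
step 1: K = P̄·Hᵀ·S⁻¹ = [31807/116001; 5466/12889]
step 1: x' = x̄ + K·y = [-6731/38667, 7631/12889]
step 1: P' = (I − K·H)·P̄ = [576746/116001 22539/12889; 22539/12889 9335/12889]
step 2: x̄ = F·x = [61948/38667, 55217/38667]
step 2: P̄ = F·P·Fᵀ + Q = [2781989/116001 3735286/116001; 3735286/116001 5729333/116001]
step 2: y = z − H·x̄ = [-181037/38667]
step 2: S = H·P̄·Hᵀ + R = [32050271/116001]
step 2: K = P̄·Hᵀ·S⁻¹ = [8423869/32050271; 13452713/32050271]
step 2: x' = x̄ + K·y = [11907265/32050271, -17216722/32050271]
step 2: P' = (I − K·H)·P̄ = [156911858/32050271 55111909/32050271; 55111909/32050271 22854874/32050271]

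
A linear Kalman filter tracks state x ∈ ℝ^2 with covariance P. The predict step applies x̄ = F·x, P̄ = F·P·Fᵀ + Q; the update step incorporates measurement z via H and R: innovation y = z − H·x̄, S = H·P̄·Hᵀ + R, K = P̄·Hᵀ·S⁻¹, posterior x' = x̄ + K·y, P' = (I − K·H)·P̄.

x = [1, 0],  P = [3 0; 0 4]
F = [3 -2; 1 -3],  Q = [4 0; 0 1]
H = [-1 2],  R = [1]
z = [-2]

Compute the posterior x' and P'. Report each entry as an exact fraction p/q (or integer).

x̄ = F·x = [3, 1]
P̄ = F·P·Fᵀ + Q = [47 33; 33 40]
y = z − H·x̄ = [-1]
S = H·P̄·Hᵀ + R = [76]
K = P̄·Hᵀ·S⁻¹ = [1/4; 47/76]
x' = x̄ + K·y = [11/4, 29/76]
P' = (I − K·H)·P̄ = [169/4 85/4; 85/4 831/76]

x' = [11/4, 29/76]
P' = [169/4 85/4; 85/4 831/76]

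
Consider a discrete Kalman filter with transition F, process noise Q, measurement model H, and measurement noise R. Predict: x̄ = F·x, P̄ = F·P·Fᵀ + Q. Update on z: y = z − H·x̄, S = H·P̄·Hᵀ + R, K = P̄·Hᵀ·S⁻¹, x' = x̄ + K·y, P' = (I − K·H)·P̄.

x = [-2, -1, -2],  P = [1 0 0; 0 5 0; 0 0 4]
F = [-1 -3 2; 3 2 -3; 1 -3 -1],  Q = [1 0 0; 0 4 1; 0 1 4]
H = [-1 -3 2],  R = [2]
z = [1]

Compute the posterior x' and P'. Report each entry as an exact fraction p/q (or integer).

x̄ = F·x = [1, -2, 3]
P̄ = F·P·Fᵀ + Q = [63 -57 36; -57 69 -14; 36 -14 54]
y = z − H·x̄ = [-10]
S = H·P̄·Hᵀ + R = [584]
K = P̄·Hᵀ·S⁻¹ = [45/146; -89/292; 57/292]
x' = x̄ + K·y = [-152/73, 153/146, 153/146]
P' = (I − K·H)·P̄ = [549/73 -156/73 63/73; -156/73 2153/146 3029/146; 63/73 3029/146 4635/146]

x' = [-152/73, 153/146, 153/146]
P' = [549/73 -156/73 63/73; -156/73 2153/146 3029/146; 63/73 3029/146 4635/146]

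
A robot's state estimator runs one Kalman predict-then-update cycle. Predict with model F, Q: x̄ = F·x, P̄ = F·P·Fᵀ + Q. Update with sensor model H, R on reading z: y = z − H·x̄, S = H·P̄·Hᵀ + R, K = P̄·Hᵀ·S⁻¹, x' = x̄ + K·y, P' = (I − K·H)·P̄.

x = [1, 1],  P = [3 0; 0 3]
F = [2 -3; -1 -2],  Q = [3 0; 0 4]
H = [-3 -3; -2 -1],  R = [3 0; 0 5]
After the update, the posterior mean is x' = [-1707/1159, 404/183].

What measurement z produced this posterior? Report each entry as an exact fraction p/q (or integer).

x̄ = F·x = [-1, -3]
P̄ = F·P·Fᵀ + Q = [42 12; 12 19]
S = H·P̄·Hᵀ + R = [768 417; 417 240]
K = P̄·Hᵀ·S⁻¹ = [128/1159 -686/1159; -77/183 101/183]
x' − x̄ = [-548/1159, 953/183] = K·y
y = (KᵀK)⁻¹·Kᵀ·(x' − x̄) = [-15, -2]
z = y + H·x̄ = [-15, -2] + [12, 5] = [-3, 3]

z = [-3, 3]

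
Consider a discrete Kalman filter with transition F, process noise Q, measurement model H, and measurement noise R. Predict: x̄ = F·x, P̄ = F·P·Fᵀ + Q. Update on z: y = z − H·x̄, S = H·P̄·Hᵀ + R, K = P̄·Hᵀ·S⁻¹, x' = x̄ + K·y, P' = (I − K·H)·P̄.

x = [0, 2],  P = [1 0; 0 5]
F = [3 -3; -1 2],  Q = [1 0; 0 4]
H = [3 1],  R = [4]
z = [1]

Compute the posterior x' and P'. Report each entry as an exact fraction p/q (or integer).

x̄ = F·x = [-6, 4]
P̄ = F·P·Fᵀ + Q = [55 -33; -33 25]
y = z − H·x̄ = [15]
S = H·P̄·Hᵀ + R = [326]
K = P̄·Hᵀ·S⁻¹ = [66/163; -37/163]
x' = x̄ + K·y = [12/163, 97/163]
P' = (I − K·H)·P̄ = [253/163 -495/163; -495/163 1337/163]

x' = [12/163, 97/163]
P' = [253/163 -495/163; -495/163 1337/163]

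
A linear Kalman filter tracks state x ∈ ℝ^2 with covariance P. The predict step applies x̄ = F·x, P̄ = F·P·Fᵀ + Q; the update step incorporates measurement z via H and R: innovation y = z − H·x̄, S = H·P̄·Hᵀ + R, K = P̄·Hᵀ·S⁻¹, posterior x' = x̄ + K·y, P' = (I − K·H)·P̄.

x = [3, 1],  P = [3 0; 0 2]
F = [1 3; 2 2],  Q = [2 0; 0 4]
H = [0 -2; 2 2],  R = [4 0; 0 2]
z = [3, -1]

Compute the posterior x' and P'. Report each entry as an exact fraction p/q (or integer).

x' = [242/647, -602/647]
P' = [707/647 -438/647; -438/647 480/647]

x̄ = F·x = [6, 8]
P̄ = F·P·Fᵀ + Q = [23 18; 18 24]
y = z − H·x̄ = [19, -29]
S = H·P̄·Hᵀ + R = [100 -168; -168 334]
K = P̄·Hᵀ·S⁻¹ = [219/647 269/647; -240/647 42/647]
x' = x̄ + K·y = [242/647, -602/647]
P' = (I − K·H)·P̄ = [707/647 -438/647; -438/647 480/647]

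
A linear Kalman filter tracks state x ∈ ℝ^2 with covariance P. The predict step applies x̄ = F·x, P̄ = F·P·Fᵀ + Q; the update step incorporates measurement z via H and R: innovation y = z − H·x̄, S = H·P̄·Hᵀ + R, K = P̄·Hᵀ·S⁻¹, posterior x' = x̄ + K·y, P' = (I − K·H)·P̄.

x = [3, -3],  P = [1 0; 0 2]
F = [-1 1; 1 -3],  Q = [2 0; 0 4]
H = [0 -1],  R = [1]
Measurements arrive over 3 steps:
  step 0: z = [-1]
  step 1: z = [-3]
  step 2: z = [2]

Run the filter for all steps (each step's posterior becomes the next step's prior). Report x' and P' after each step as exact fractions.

step 0: x' = [-67/24, 35/24], P' = [71/24 -7/24; -7/24 23/24]
step 1: x' = [81/220, 269/110], P' = [421/110 -21/55; -21/55 52/55]
step 2: x' = [1/254, -9729/4318], P' = [523/127 -53/127; -53/127 2049/2159]

step 0: x̄ = F·x = [-6, 12]
step 0: P̄ = F·P·Fᵀ + Q = [5 -7; -7 23]
step 0: y = z − H·x̄ = [11]
step 0: S = H·P̄·Hᵀ + R = [24]
step 0: K = P̄·Hᵀ·S⁻¹ = [7/24; -23/24]
step 0: x' = x̄ + K·y = [-67/24, 35/24]
step 0: P' = (I − K·H)·P̄ = [71/24 -7/24; -7/24 23/24]
step 1: x̄ = F·x = [17/4, -43/6]
step 1: P̄ = F·P·Fᵀ + Q = [13/2 -7; -7 52/3]
step 1: y = z − H·x̄ = [-61/6]
step 1: S = H·P̄·Hᵀ + R = [55/3]
step 1: K = P̄·Hᵀ·S⁻¹ = [21/55; -52/55]
step 1: x' = x̄ + K·y = [81/220, 269/110]
step 1: P' = (I − K·H)·P̄ = [421/110 -21/55; -21/55 52/55]
step 2: x̄ = F·x = [457/220, -1533/220]
step 2: P̄ = F·P·Fᵀ + Q = [829/110 -901/110; -901/110 2049/110]
step 2: y = z − H·x̄ = [-1093/220]
step 2: S = H·P̄·Hᵀ + R = [2159/110]
step 2: K = P̄·Hᵀ·S⁻¹ = [53/127; -2049/2159]
step 2: x' = x̄ + K·y = [1/254, -9729/4318]
step 2: P' = (I − K·H)·P̄ = [523/127 -53/127; -53/127 2049/2159]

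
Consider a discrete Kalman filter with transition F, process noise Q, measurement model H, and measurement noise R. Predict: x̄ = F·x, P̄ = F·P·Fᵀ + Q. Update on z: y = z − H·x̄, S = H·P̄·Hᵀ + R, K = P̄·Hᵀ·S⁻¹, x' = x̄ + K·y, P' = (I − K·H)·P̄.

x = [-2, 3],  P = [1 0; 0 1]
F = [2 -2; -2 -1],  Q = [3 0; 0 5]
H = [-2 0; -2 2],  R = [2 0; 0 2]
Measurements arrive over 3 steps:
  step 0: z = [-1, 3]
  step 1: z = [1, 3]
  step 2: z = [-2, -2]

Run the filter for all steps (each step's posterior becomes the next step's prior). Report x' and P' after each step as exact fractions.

step 0: x' = [-40/497, 93/71], P' = [223/497 30/71; 30/71 62/71]
step 1: x' = [-83326/108007, 70074/108007], P' = [47457/108007 45414/108007; 45414/108007 94687/108007]
step 2: x' = [16632628/23297111, -4512370/23297111], P' = [10239809/23297111 9800898/23297111; 9800898/23297111 20427254/23297111]

step 0: x̄ = F·x = [-10, 1]
step 0: P̄ = F·P·Fᵀ + Q = [11 -2; -2 10]
step 0: y = z − H·x̄ = [-21, -19]
step 0: S = H·P̄·Hᵀ + R = [46 52; 52 102]
step 0: K = P̄·Hᵀ·S⁻¹ = [-223/497 -13/497; -30/71 32/71]
step 0: x' = x̄ + K·y = [-40/497, 93/71]
step 0: P' = (I − K·H)·P̄ = [223/497 30/71; 30/71 62/71]
step 1: x̄ = F·x = [-1382/497, -571/497]
step 1: P̄ = F·P·Fᵀ + Q = [2439/497 396/497; 396/497 4651/497]
step 1: y = z − H·x̄ = [-2267/497, -131/497]
step 1: S = H·P̄·Hᵀ + R = [10750/497 8172/497; 8172/497 26186/497]
step 1: K = P̄·Hᵀ·S⁻¹ = [-47457/108007 -2043/108007; -45414/108007 49273/108007]
step 1: x' = x̄ + K·y = [-83326/108007, 70074/108007]
step 1: P' = (I − K·H)·P̄ = [47457/108007 45414/108007; 45414/108007 94687/108007]
step 2: x̄ = F·x = [-306800/108007, 96578/108007]
step 2: P̄ = F·P·Fᵀ + Q = [529285/108007 90374/108007; 90374/108007 1006206/108007]
step 2: y = z − H·x̄ = [-829614/108007, -1022770/108007]
step 2: S = H·P̄·Hᵀ + R = [2333154/108007 1755644/108007; 1755644/108007 5634986/108007]
step 2: K = P̄·Hᵀ·S⁻¹ = [-10239809/23297111 -438911/23297111; -9800898/23297111 10626356/23297111]
step 2: x' = x̄ + K·y = [16632628/23297111, -4512370/23297111]
step 2: P' = (I − K·H)·P̄ = [10239809/23297111 9800898/23297111; 9800898/23297111 20427254/23297111]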